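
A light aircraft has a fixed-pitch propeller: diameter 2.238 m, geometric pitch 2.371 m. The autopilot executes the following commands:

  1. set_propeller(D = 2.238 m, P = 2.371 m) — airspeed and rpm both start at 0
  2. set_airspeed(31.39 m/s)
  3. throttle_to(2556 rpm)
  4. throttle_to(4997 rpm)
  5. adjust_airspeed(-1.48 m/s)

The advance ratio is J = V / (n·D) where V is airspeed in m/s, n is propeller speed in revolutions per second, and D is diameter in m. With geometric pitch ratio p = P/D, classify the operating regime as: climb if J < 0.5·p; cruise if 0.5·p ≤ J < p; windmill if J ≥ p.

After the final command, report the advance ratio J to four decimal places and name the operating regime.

set_propeller: D = 2.238 m, P = 2.371 m (p = P/D = 1.059428); state ← (V=0, rpm=0)
set_airspeed(31.39): V ← 31.39 m/s
throttle_to(2556): rpm ← 2556
throttle_to(4997): rpm ← 4997
adjust_airspeed(-1.48): V ← 31.39 -1.48 = 29.91 m/s
final state: V = 29.91 m/s, rpm = 4997 → n = rpm/60 = 83.283333 rev/s
J = V / (n·D) = 29.91 / (83.283333 × 2.238) = 0.160472
regime bands: climb J<0.5297 | cruise [0.5297, 1.0594) | windmill J≥1.0594
J = 0.1605 → climb

J = 0.1605, regime = climb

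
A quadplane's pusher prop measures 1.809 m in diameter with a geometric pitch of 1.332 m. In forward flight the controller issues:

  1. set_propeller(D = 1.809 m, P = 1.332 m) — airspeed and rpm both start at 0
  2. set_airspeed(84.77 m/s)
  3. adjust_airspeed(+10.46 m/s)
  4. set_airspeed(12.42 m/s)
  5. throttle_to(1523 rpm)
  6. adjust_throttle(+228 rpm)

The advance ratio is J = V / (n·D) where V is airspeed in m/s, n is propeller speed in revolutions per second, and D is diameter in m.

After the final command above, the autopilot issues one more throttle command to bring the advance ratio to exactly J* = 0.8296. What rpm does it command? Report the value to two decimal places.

rpm = 496.55

set_propeller: D = 1.809 m, P = 1.332 m (p = P/D = 0.736318); state ← (V=0, rpm=0)
set_airspeed(84.77): V ← 84.77 m/s
adjust_airspeed(+10.46): V ← 84.77 +10.46 = 95.23 m/s
set_airspeed(12.42): V ← 12.42 m/s
throttle_to(1523): rpm ← 1523
adjust_throttle(+228): rpm ← 1523 +228 = 1751
final state: V = 12.42 m/s, rpm = 1751 → n = rpm/60 = 29.183333 rev/s
target J* = 0.8296; solve J* = V/(n·D) for n: n = V/(J*·D) = 12.42/(0.8296 × 1.809) = 8.275882 rev/s
rpm = 60·n = 496.552915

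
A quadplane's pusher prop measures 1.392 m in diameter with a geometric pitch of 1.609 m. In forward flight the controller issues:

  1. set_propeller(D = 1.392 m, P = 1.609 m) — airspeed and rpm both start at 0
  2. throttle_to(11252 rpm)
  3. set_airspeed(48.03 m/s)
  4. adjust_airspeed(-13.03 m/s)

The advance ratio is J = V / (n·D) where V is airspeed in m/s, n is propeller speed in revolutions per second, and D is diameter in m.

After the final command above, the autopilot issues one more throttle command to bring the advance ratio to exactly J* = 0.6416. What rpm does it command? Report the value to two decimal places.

set_propeller: D = 1.392 m, P = 1.609 m (p = P/D = 1.155891); state ← (V=0, rpm=0)
throttle_to(11252): rpm ← 11252
set_airspeed(48.03): V ← 48.03 m/s
adjust_airspeed(-13.03): V ← 48.03 -13.03 = 35 m/s
final state: V = 35 m/s, rpm = 11252 → n = rpm/60 = 187.533333 rev/s
target J* = 0.6416; solve J* = V/(n·D) for n: n = V/(J*·D) = 35/(0.6416 × 1.392) = 39.189025 rev/s
rpm = 60·n = 2351.341474

rpm = 2351.34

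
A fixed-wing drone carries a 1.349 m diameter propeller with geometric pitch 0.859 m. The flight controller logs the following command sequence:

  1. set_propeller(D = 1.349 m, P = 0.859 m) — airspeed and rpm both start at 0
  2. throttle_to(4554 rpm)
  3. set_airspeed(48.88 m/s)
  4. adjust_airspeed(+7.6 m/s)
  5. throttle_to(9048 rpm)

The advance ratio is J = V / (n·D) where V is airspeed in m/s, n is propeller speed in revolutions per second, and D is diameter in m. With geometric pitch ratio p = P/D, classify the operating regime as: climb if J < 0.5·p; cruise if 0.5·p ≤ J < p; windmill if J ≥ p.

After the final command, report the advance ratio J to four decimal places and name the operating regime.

J = 0.2776, regime = climb

set_propeller: D = 1.349 m, P = 0.859 m (p = P/D = 0.636768); state ← (V=0, rpm=0)
throttle_to(4554): rpm ← 4554
set_airspeed(48.88): V ← 48.88 m/s
adjust_airspeed(+7.6): V ← 48.88 +7.6 = 56.48 m/s
throttle_to(9048): rpm ← 9048
final state: V = 56.48 m/s, rpm = 9048 → n = rpm/60 = 150.800000 rev/s
J = V / (n·D) = 56.48 / (150.800000 × 1.349) = 0.277640
regime bands: climb J<0.3184 | cruise [0.3184, 0.6368) | windmill J≥0.6368
J = 0.2776 → climb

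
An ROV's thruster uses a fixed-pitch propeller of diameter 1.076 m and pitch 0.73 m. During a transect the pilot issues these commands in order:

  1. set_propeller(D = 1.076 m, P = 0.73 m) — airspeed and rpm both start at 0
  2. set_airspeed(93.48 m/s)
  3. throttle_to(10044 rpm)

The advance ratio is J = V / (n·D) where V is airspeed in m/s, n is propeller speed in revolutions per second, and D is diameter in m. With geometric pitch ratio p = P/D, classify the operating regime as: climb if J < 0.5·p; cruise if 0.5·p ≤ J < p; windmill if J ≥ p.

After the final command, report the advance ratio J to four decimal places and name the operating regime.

J = 0.5190, regime = cruise

set_propeller: D = 1.076 m, P = 0.73 m (p = P/D = 0.678439); state ← (V=0, rpm=0)
set_airspeed(93.48): V ← 93.48 m/s
throttle_to(10044): rpm ← 10044
final state: V = 93.48 m/s, rpm = 10044 → n = rpm/60 = 167.400000 rev/s
J = V / (n·D) = 93.48 / (167.400000 × 1.076) = 0.518980
regime bands: climb J<0.3392 | cruise [0.3392, 0.6784) | windmill J≥0.6784
J = 0.5190 → cruise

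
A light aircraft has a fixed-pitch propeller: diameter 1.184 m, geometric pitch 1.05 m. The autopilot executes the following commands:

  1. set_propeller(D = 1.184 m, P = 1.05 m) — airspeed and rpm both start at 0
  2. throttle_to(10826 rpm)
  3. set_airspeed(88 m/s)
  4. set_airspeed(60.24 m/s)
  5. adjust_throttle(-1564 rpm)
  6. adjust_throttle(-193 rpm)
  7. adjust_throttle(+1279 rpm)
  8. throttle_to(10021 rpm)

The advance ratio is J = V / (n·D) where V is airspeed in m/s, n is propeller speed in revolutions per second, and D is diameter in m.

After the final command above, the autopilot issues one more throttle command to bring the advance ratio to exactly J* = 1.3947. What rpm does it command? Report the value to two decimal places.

set_propeller: D = 1.184 m, P = 1.05 m (p = P/D = 0.886824); state ← (V=0, rpm=0)
throttle_to(10826): rpm ← 10826
set_airspeed(88): V ← 88 m/s
set_airspeed(60.24): V ← 60.24 m/s
adjust_throttle(-1564): rpm ← 10826 -1564 = 9262
adjust_throttle(-193): rpm ← 9262 -193 = 9069
adjust_throttle(+1279): rpm ← 9069 +1279 = 10348
throttle_to(10021): rpm ← 10021
final state: V = 60.24 m/s, rpm = 10021 → n = rpm/60 = 167.016667 rev/s
target J* = 1.3947; solve J* = V/(n·D) for n: n = V/(J*·D) = 60.24/(1.3947 × 1.184) = 36.479801 rev/s
rpm = 60·n = 2188.788057

rpm = 2188.79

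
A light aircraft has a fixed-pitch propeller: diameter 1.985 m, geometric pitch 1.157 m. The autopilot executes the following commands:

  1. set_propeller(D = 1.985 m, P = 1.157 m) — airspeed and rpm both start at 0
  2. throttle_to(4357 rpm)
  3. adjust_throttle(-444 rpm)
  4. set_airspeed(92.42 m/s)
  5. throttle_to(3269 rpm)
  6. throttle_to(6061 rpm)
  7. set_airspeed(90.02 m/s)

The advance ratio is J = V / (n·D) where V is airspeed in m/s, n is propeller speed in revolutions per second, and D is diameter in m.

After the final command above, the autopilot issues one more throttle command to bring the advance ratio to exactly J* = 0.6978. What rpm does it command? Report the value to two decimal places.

rpm = 3899.41

set_propeller: D = 1.985 m, P = 1.157 m (p = P/D = 0.582872); state ← (V=0, rpm=0)
throttle_to(4357): rpm ← 4357
adjust_throttle(-444): rpm ← 4357 -444 = 3913
set_airspeed(92.42): V ← 92.42 m/s
throttle_to(3269): rpm ← 3269
throttle_to(6061): rpm ← 6061
set_airspeed(90.02): V ← 90.02 m/s
final state: V = 90.02 m/s, rpm = 6061 → n = rpm/60 = 101.016667 rev/s
target J* = 0.6978; solve J* = V/(n·D) for n: n = V/(J*·D) = 90.02/(0.6978 × 1.985) = 64.990149 rev/s
rpm = 60·n = 3899.408938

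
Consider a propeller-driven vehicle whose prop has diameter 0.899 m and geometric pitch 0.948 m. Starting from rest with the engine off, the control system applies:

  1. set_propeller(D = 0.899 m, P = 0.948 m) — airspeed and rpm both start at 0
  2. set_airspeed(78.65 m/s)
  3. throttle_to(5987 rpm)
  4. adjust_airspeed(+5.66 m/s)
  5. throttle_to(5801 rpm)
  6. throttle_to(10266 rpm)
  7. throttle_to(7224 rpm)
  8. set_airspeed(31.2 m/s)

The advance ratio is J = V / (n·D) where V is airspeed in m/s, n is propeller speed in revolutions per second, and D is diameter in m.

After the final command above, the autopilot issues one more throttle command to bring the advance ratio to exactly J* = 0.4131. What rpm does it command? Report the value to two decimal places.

rpm = 5040.70

set_propeller: D = 0.899 m, P = 0.948 m (p = P/D = 1.054505); state ← (V=0, rpm=0)
set_airspeed(78.65): V ← 78.65 m/s
throttle_to(5987): rpm ← 5987
adjust_airspeed(+5.66): V ← 78.65 +5.66 = 84.31 m/s
throttle_to(5801): rpm ← 5801
throttle_to(10266): rpm ← 10266
throttle_to(7224): rpm ← 7224
set_airspeed(31.2): V ← 31.2 m/s
final state: V = 31.2 m/s, rpm = 7224 → n = rpm/60 = 120.400000 rev/s
target J* = 0.4131; solve J* = V/(n·D) for n: n = V/(J*·D) = 31.2/(0.4131 × 0.899) = 84.011687 rev/s
rpm = 60·n = 5040.701239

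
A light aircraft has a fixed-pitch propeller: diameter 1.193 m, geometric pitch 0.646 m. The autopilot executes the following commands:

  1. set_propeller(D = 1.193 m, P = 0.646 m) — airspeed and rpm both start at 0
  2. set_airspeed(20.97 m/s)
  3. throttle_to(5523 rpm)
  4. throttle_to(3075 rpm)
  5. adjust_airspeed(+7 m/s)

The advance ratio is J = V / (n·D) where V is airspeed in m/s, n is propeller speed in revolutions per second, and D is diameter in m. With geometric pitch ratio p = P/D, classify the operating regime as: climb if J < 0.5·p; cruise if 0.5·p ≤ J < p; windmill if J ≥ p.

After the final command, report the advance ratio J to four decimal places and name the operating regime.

set_propeller: D = 1.193 m, P = 0.646 m (p = P/D = 0.541492); state ← (V=0, rpm=0)
set_airspeed(20.97): V ← 20.97 m/s
throttle_to(5523): rpm ← 5523
throttle_to(3075): rpm ← 3075
adjust_airspeed(+7): V ← 20.97 +7 = 27.97 m/s
final state: V = 27.97 m/s, rpm = 3075 → n = rpm/60 = 51.250000 rev/s
J = V / (n·D) = 27.97 / (51.250000 × 1.193) = 0.457465
regime bands: climb J<0.2707 | cruise [0.2707, 0.5415) | windmill J≥0.5415
J = 0.4575 → cruise

J = 0.4575, regime = cruise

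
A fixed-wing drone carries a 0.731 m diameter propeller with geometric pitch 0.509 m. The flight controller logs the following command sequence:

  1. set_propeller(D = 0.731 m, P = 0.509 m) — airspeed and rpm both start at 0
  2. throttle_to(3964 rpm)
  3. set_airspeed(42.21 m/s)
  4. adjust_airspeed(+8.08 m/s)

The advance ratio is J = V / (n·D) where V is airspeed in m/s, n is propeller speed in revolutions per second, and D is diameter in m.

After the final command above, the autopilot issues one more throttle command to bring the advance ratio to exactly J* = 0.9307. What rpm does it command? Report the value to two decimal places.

set_propeller: D = 0.731 m, P = 0.509 m (p = P/D = 0.696306); state ← (V=0, rpm=0)
throttle_to(3964): rpm ← 3964
set_airspeed(42.21): V ← 42.21 m/s
adjust_airspeed(+8.08): V ← 42.21 +8.08 = 50.29 m/s
final state: V = 50.29 m/s, rpm = 3964 → n = rpm/60 = 66.066667 rev/s
target J* = 0.9307; solve J* = V/(n·D) for n: n = V/(J*·D) = 50.29/(0.9307 × 0.731) = 73.918738 rev/s
rpm = 60·n = 4435.124291

rpm = 4435.12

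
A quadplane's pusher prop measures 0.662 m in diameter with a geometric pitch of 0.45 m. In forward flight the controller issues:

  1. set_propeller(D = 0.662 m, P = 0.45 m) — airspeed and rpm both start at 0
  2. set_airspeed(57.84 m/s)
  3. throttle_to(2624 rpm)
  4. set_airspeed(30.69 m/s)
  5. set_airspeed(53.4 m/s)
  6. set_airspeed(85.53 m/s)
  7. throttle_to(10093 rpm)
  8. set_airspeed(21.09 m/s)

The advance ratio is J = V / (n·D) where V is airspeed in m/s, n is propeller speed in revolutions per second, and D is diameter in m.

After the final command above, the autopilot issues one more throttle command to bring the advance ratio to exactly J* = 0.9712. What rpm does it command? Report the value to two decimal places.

set_propeller: D = 0.662 m, P = 0.45 m (p = P/D = 0.679758); state ← (V=0, rpm=0)
set_airspeed(57.84): V ← 57.84 m/s
throttle_to(2624): rpm ← 2624
set_airspeed(30.69): V ← 30.69 m/s
set_airspeed(53.4): V ← 53.4 m/s
set_airspeed(85.53): V ← 85.53 m/s
throttle_to(10093): rpm ← 10093
set_airspeed(21.09): V ← 21.09 m/s
final state: V = 21.09 m/s, rpm = 10093 → n = rpm/60 = 168.216667 rev/s
target J* = 0.9712; solve J* = V/(n·D) for n: n = V/(J*·D) = 21.09/(0.9712 × 0.662) = 32.802725 rev/s
rpm = 60·n = 1968.163470

rpm = 1968.16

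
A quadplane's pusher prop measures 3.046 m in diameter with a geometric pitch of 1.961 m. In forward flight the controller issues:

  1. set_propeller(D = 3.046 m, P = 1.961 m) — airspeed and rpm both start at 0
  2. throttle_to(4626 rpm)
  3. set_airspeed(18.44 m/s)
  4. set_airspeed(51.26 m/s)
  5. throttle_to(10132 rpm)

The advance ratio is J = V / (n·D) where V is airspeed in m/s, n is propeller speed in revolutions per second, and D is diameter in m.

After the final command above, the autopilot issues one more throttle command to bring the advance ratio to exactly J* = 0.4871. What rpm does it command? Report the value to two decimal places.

rpm = 2072.92

set_propeller: D = 3.046 m, P = 1.961 m (p = P/D = 0.643795); state ← (V=0, rpm=0)
throttle_to(4626): rpm ← 4626
set_airspeed(18.44): V ← 18.44 m/s
set_airspeed(51.26): V ← 51.26 m/s
throttle_to(10132): rpm ← 10132
final state: V = 51.26 m/s, rpm = 10132 → n = rpm/60 = 168.866667 rev/s
target J* = 0.4871; solve J* = V/(n·D) for n: n = V/(J*·D) = 51.26/(0.4871 × 3.046) = 34.548610 rev/s
rpm = 60·n = 2072.916573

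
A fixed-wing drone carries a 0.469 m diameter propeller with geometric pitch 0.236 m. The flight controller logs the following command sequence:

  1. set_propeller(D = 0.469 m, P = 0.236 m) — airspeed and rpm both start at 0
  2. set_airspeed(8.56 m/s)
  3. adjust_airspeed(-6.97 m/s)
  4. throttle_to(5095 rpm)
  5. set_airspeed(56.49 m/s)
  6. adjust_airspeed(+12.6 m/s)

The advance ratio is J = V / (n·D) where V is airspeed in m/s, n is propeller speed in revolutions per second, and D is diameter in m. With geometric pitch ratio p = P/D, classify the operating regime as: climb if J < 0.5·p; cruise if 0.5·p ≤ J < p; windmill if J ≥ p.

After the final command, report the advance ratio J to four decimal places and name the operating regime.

J = 1.7348, regime = windmill

set_propeller: D = 0.469 m, P = 0.236 m (p = P/D = 0.503198); state ← (V=0, rpm=0)
set_airspeed(8.56): V ← 8.56 m/s
adjust_airspeed(-6.97): V ← 8.56 -6.97 = 1.59 m/s
throttle_to(5095): rpm ← 5095
set_airspeed(56.49): V ← 56.49 m/s
adjust_airspeed(+12.6): V ← 56.49 +12.6 = 69.09 m/s
final state: V = 69.09 m/s, rpm = 5095 → n = rpm/60 = 84.916667 rev/s
J = V / (n·D) = 69.09 / (84.916667 × 0.469) = 1.734800
regime bands: climb J<0.2516 | cruise [0.2516, 0.5032) | windmill J≥0.5032
J = 1.7348 → windmill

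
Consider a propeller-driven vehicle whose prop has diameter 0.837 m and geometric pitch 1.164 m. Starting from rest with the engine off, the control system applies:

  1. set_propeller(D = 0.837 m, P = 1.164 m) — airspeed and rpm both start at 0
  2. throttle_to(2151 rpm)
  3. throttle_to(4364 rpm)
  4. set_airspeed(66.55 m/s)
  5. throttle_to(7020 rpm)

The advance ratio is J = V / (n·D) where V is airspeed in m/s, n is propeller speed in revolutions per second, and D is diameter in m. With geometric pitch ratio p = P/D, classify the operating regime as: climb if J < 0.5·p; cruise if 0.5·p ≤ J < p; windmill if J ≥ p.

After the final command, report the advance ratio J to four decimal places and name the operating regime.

set_propeller: D = 0.837 m, P = 1.164 m (p = P/D = 1.390681); state ← (V=0, rpm=0)
throttle_to(2151): rpm ← 2151
throttle_to(4364): rpm ← 4364
set_airspeed(66.55): V ← 66.55 m/s
throttle_to(7020): rpm ← 7020
final state: V = 66.55 m/s, rpm = 7020 → n = rpm/60 = 117.000000 rev/s
J = V / (n·D) = 66.55 / (117.000000 × 0.837) = 0.679574
regime bands: climb J<0.6953 | cruise [0.6953, 1.3907) | windmill J≥1.3907
J = 0.6796 → climb

J = 0.6796, regime = climb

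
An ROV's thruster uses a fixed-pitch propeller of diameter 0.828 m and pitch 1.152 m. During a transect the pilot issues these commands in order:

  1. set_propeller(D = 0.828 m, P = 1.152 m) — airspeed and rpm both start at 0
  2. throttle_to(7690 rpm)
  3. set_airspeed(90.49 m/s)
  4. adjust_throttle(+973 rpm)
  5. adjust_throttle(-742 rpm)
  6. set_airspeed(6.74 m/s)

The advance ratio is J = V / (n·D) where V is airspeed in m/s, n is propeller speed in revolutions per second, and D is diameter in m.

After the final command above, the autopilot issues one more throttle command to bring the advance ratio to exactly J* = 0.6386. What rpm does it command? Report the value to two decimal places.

set_propeller: D = 0.828 m, P = 1.152 m (p = P/D = 1.391304); state ← (V=0, rpm=0)
throttle_to(7690): rpm ← 7690
set_airspeed(90.49): V ← 90.49 m/s
adjust_throttle(+973): rpm ← 7690 +973 = 8663
adjust_throttle(-742): rpm ← 8663 -742 = 7921
set_airspeed(6.74): V ← 6.74 m/s
final state: V = 6.74 m/s, rpm = 7921 → n = rpm/60 = 132.016667 rev/s
target J* = 0.6386; solve J* = V/(n·D) for n: n = V/(J*·D) = 6.74/(0.6386 × 0.828) = 12.746785 rev/s
rpm = 60·n = 764.807073

rpm = 764.81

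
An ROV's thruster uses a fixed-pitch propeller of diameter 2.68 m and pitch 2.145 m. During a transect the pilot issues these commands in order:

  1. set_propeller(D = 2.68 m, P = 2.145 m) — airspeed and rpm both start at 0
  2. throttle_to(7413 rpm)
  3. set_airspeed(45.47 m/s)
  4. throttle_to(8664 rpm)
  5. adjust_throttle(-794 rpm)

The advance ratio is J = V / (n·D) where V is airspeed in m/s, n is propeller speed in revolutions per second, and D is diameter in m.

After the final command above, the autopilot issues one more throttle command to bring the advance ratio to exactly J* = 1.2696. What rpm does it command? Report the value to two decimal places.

set_propeller: D = 2.68 m, P = 2.145 m (p = P/D = 0.800373); state ← (V=0, rpm=0)
throttle_to(7413): rpm ← 7413
set_airspeed(45.47): V ← 45.47 m/s
throttle_to(8664): rpm ← 8664
adjust_throttle(-794): rpm ← 8664 -794 = 7870
final state: V = 45.47 m/s, rpm = 7870 → n = rpm/60 = 131.166667 rev/s
target J* = 1.2696; solve J* = V/(n·D) for n: n = V/(J*·D) = 45.47/(1.2696 × 2.68) = 13.363593 rev/s
rpm = 60·n = 801.815591

rpm = 801.82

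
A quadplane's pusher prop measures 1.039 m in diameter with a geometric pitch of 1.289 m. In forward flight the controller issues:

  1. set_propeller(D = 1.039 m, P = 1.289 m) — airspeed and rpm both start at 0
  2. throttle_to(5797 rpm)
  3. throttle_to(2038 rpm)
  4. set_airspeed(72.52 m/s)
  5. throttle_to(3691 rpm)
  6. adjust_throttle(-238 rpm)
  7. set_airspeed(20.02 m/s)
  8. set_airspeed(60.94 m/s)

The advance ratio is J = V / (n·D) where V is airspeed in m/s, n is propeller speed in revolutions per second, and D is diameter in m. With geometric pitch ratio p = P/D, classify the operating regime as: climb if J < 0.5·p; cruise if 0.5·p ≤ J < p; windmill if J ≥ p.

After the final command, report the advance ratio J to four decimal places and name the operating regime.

J = 1.0192, regime = cruise

set_propeller: D = 1.039 m, P = 1.289 m (p = P/D = 1.240616); state ← (V=0, rpm=0)
throttle_to(5797): rpm ← 5797
throttle_to(2038): rpm ← 2038
set_airspeed(72.52): V ← 72.52 m/s
throttle_to(3691): rpm ← 3691
adjust_throttle(-238): rpm ← 3691 -238 = 3453
set_airspeed(20.02): V ← 20.02 m/s
set_airspeed(60.94): V ← 60.94 m/s
final state: V = 60.94 m/s, rpm = 3453 → n = rpm/60 = 57.550000 rev/s
J = V / (n·D) = 60.94 / (57.550000 × 1.039) = 1.019158
regime bands: climb J<0.6203 | cruise [0.6203, 1.2406) | windmill J≥1.2406
J = 1.0192 → cruise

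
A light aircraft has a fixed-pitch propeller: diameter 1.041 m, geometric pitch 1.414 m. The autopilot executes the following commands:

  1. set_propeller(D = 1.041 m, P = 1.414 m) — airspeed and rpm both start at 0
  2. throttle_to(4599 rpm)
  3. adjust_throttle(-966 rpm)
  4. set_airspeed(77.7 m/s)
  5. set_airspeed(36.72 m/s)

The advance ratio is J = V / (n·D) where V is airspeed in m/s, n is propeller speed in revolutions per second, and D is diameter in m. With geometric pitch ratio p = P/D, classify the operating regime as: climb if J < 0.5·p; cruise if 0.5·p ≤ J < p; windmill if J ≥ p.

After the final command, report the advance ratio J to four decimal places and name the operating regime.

set_propeller: D = 1.041 m, P = 1.414 m (p = P/D = 1.358309); state ← (V=0, rpm=0)
throttle_to(4599): rpm ← 4599
adjust_throttle(-966): rpm ← 4599 -966 = 3633
set_airspeed(77.7): V ← 77.7 m/s
set_airspeed(36.72): V ← 36.72 m/s
final state: V = 36.72 m/s, rpm = 3633 → n = rpm/60 = 60.550000 rev/s
J = V / (n·D) = 36.72 / (60.550000 × 1.041) = 0.582556
regime bands: climb J<0.6792 | cruise [0.6792, 1.3583) | windmill J≥1.3583
J = 0.5826 → climb

J = 0.5826, regime = climb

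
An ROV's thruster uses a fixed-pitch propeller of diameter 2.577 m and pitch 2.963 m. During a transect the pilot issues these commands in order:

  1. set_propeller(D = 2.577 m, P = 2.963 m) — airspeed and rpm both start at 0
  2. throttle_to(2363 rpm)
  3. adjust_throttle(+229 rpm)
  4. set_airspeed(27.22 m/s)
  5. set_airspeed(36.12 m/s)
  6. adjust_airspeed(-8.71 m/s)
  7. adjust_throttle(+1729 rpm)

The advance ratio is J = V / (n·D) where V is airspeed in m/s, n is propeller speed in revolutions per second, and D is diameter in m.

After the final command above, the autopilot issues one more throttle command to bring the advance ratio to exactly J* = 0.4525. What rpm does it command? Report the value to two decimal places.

set_propeller: D = 2.577 m, P = 2.963 m (p = P/D = 1.149787); state ← (V=0, rpm=0)
throttle_to(2363): rpm ← 2363
adjust_throttle(+229): rpm ← 2363 +229 = 2592
set_airspeed(27.22): V ← 27.22 m/s
set_airspeed(36.12): V ← 36.12 m/s
adjust_airspeed(-8.71): V ← 36.12 -8.71 = 27.41 m/s
adjust_throttle(+1729): rpm ← 2592 +1729 = 4321
final state: V = 27.41 m/s, rpm = 4321 → n = rpm/60 = 72.016667 rev/s
target J* = 0.4525; solve J* = V/(n·D) for n: n = V/(J*·D) = 27.41/(0.4525 × 2.577) = 23.505854 rev/s
rpm = 60·n = 1410.351237

rpm = 1410.35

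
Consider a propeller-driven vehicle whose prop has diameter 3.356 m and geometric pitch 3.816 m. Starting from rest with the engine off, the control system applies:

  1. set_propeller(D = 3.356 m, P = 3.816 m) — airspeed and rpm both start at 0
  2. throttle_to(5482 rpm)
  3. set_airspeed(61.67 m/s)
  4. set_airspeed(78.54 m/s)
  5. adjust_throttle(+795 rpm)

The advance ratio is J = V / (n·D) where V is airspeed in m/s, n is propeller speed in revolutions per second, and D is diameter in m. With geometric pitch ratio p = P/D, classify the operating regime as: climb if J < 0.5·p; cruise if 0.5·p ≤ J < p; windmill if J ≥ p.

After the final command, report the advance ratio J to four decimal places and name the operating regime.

J = 0.2237, regime = climb

set_propeller: D = 3.356 m, P = 3.816 m (p = P/D = 1.137068); state ← (V=0, rpm=0)
throttle_to(5482): rpm ← 5482
set_airspeed(61.67): V ← 61.67 m/s
set_airspeed(78.54): V ← 78.54 m/s
adjust_throttle(+795): rpm ← 5482 +795 = 6277
final state: V = 78.54 m/s, rpm = 6277 → n = rpm/60 = 104.616667 rev/s
J = V / (n·D) = 78.54 / (104.616667 × 3.356) = 0.223701
regime bands: climb J<0.5685 | cruise [0.5685, 1.1371) | windmill J≥1.1371
J = 0.2237 → climb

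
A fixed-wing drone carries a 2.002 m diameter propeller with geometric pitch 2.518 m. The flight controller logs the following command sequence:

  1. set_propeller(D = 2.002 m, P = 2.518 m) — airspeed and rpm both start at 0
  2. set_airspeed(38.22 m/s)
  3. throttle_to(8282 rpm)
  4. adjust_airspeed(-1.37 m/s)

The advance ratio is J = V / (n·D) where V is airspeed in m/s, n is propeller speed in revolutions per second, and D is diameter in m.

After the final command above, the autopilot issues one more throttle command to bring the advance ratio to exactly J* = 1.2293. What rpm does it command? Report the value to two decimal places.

rpm = 898.39

set_propeller: D = 2.002 m, P = 2.518 m (p = P/D = 1.257742); state ← (V=0, rpm=0)
set_airspeed(38.22): V ← 38.22 m/s
throttle_to(8282): rpm ← 8282
adjust_airspeed(-1.37): V ← 38.22 -1.37 = 36.85 m/s
final state: V = 36.85 m/s, rpm = 8282 → n = rpm/60 = 138.033333 rev/s
target J* = 1.2293; solve J* = V/(n·D) for n: n = V/(J*·D) = 36.85/(1.2293 × 2.002) = 14.973231 rev/s
rpm = 60·n = 898.393886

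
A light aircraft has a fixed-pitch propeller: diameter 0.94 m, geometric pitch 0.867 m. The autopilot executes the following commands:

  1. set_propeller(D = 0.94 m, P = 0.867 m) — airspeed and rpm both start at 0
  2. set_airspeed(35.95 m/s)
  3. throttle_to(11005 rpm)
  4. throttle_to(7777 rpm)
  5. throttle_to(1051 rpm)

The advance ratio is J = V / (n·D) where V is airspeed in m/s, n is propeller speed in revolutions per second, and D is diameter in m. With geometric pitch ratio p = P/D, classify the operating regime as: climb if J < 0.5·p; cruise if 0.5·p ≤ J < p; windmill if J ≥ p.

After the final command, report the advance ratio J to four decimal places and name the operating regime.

J = 2.1833, regime = windmill

set_propeller: D = 0.94 m, P = 0.867 m (p = P/D = 0.922340); state ← (V=0, rpm=0)
set_airspeed(35.95): V ← 35.95 m/s
throttle_to(11005): rpm ← 11005
throttle_to(7777): rpm ← 7777
throttle_to(1051): rpm ← 1051
final state: V = 35.95 m/s, rpm = 1051 → n = rpm/60 = 17.516667 rev/s
J = V / (n·D) = 35.95 / (17.516667 × 0.94) = 2.183331
regime bands: climb J<0.4612 | cruise [0.4612, 0.9223) | windmill J≥0.9223
J = 2.1833 → windmill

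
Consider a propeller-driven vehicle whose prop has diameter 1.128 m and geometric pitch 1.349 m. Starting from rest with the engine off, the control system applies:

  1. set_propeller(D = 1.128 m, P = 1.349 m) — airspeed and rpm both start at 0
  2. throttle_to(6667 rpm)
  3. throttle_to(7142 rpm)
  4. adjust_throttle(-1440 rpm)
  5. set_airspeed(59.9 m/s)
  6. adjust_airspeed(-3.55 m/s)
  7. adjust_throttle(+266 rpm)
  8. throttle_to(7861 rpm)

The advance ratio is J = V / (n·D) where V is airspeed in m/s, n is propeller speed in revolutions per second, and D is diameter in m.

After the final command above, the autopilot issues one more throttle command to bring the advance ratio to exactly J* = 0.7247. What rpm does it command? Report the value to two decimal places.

set_propeller: D = 1.128 m, P = 1.349 m (p = P/D = 1.195922); state ← (V=0, rpm=0)
throttle_to(6667): rpm ← 6667
throttle_to(7142): rpm ← 7142
adjust_throttle(-1440): rpm ← 7142 -1440 = 5702
set_airspeed(59.9): V ← 59.9 m/s
adjust_airspeed(-3.55): V ← 59.9 -3.55 = 56.35 m/s
adjust_throttle(+266): rpm ← 5702 +266 = 5968
throttle_to(7861): rpm ← 7861
final state: V = 56.35 m/s, rpm = 7861 → n = rpm/60 = 131.016667 rev/s
target J* = 0.7247; solve J* = V/(n·D) for n: n = V/(J*·D) = 56.35/(0.7247 × 1.128) = 68.932902 rev/s
rpm = 60·n = 4135.974093

rpm = 4135.97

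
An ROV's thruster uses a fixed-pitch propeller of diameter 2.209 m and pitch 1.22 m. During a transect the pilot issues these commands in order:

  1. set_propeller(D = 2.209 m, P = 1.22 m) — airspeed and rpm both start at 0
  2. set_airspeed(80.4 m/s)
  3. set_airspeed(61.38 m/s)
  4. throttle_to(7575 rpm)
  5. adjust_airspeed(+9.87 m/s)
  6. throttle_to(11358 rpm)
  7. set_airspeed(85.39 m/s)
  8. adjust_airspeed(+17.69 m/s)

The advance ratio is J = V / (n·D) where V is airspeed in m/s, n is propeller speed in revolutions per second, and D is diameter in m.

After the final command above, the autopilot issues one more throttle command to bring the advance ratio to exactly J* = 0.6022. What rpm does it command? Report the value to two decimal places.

rpm = 4649.32

set_propeller: D = 2.209 m, P = 1.22 m (p = P/D = 0.552286); state ← (V=0, rpm=0)
set_airspeed(80.4): V ← 80.4 m/s
set_airspeed(61.38): V ← 61.38 m/s
throttle_to(7575): rpm ← 7575
adjust_airspeed(+9.87): V ← 61.38 +9.87 = 71.25 m/s
throttle_to(11358): rpm ← 11358
set_airspeed(85.39): V ← 85.39 m/s
adjust_airspeed(+17.69): V ← 85.39 +17.69 = 103.08 m/s
final state: V = 103.08 m/s, rpm = 11358 → n = rpm/60 = 189.300000 rev/s
target J* = 0.6022; solve J* = V/(n·D) for n: n = V/(J*·D) = 103.08/(0.6022 × 2.209) = 77.488623 rev/s
rpm = 60·n = 4649.317374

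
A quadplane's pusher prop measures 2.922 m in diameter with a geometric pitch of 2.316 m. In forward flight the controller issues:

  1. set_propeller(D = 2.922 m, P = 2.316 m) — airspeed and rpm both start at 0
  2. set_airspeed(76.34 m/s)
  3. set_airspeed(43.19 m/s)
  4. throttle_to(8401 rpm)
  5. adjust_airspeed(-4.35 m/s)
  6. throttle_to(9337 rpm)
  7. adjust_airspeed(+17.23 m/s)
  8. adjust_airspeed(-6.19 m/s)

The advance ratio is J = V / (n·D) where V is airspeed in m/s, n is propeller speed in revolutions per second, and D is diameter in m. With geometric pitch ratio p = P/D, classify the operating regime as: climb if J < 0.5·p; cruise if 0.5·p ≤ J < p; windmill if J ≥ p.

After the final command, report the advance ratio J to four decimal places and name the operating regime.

J = 0.1097, regime = climb

set_propeller: D = 2.922 m, P = 2.316 m (p = P/D = 0.792608); state ← (V=0, rpm=0)
set_airspeed(76.34): V ← 76.34 m/s
set_airspeed(43.19): V ← 43.19 m/s
throttle_to(8401): rpm ← 8401
adjust_airspeed(-4.35): V ← 43.19 -4.35 = 38.84 m/s
throttle_to(9337): rpm ← 9337
adjust_airspeed(+17.23): V ← 38.84 +17.23 = 56.07 m/s
adjust_airspeed(-6.19): V ← 56.07 -6.19 = 49.88 m/s
final state: V = 49.88 m/s, rpm = 9337 → n = rpm/60 = 155.616667 rev/s
J = V / (n·D) = 49.88 / (155.616667 × 2.922) = 0.109696
regime bands: climb J<0.3963 | cruise [0.3963, 0.7926) | windmill J≥0.7926
J = 0.1097 → climb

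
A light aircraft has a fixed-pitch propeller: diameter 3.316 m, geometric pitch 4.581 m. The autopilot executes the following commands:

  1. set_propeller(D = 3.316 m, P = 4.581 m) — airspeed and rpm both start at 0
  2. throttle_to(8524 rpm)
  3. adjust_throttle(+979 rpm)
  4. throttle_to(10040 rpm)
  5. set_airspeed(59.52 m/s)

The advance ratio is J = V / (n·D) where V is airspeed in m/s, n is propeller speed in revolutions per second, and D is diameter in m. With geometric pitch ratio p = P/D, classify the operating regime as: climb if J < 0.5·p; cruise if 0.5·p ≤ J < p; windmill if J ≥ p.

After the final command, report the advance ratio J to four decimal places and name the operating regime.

set_propeller: D = 3.316 m, P = 4.581 m (p = P/D = 1.381484); state ← (V=0, rpm=0)
throttle_to(8524): rpm ← 8524
adjust_throttle(+979): rpm ← 8524 +979 = 9503
throttle_to(10040): rpm ← 10040
set_airspeed(59.52): V ← 59.52 m/s
final state: V = 59.52 m/s, rpm = 10040 → n = rpm/60 = 167.333333 rev/s
J = V / (n·D) = 59.52 / (167.333333 × 3.316) = 0.107267
regime bands: climb J<0.6907 | cruise [0.6907, 1.3815) | windmill J≥1.3815
J = 0.1073 → climb

J = 0.1073, regime = climb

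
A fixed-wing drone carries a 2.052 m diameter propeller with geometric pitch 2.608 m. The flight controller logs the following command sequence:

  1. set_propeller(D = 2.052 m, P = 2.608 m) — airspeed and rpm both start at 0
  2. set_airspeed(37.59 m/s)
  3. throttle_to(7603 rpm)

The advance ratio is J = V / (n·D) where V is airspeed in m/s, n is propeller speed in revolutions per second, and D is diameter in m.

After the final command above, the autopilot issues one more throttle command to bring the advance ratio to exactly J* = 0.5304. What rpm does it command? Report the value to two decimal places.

rpm = 2072.25

set_propeller: D = 2.052 m, P = 2.608 m (p = P/D = 1.270955); state ← (V=0, rpm=0)
set_airspeed(37.59): V ← 37.59 m/s
throttle_to(7603): rpm ← 7603
final state: V = 37.59 m/s, rpm = 7603 → n = rpm/60 = 126.716667 rev/s
target J* = 0.5304; solve J* = V/(n·D) for n: n = V/(J*·D) = 37.59/(0.5304 × 2.052) = 34.537544 rev/s
rpm = 60·n = 2072.252653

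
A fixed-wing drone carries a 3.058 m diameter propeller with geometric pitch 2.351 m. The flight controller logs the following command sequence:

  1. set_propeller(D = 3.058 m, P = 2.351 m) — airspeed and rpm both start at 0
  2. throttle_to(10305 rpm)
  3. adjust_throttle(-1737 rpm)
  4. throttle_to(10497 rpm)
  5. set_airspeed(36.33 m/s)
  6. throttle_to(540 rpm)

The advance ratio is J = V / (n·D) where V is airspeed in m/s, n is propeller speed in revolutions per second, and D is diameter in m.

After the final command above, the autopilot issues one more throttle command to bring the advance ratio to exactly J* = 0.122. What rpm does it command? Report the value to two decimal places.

rpm = 5842.78

set_propeller: D = 3.058 m, P = 2.351 m (p = P/D = 0.768803); state ← (V=0, rpm=0)
throttle_to(10305): rpm ← 10305
adjust_throttle(-1737): rpm ← 10305 -1737 = 8568
throttle_to(10497): rpm ← 10497
set_airspeed(36.33): V ← 36.33 m/s
throttle_to(540): rpm ← 540
final state: V = 36.33 m/s, rpm = 540 → n = rpm/60 = 9.000000 rev/s
target J* = 0.122; solve J* = V/(n·D) for n: n = V/(J*·D) = 36.33/(0.122 × 3.058) = 97.379622 rev/s
rpm = 60·n = 5842.777343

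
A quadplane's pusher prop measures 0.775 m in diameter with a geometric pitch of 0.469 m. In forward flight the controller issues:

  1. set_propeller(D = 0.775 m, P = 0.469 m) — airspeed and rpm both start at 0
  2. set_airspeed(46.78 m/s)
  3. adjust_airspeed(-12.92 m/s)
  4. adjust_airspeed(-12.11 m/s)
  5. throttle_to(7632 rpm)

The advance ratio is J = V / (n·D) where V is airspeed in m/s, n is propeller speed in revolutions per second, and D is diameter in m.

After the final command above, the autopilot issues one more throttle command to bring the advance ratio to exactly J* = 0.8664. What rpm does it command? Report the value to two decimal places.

set_propeller: D = 0.775 m, P = 0.469 m (p = P/D = 0.605161); state ← (V=0, rpm=0)
set_airspeed(46.78): V ← 46.78 m/s
adjust_airspeed(-12.92): V ← 46.78 -12.92 = 33.86 m/s
adjust_airspeed(-12.11): V ← 33.86 -12.11 = 21.75 m/s
throttle_to(7632): rpm ← 7632
final state: V = 21.75 m/s, rpm = 7632 → n = rpm/60 = 127.200000 rev/s
target J* = 0.8664; solve J* = V/(n·D) for n: n = V/(J*·D) = 21.75/(0.8664 × 0.775) = 32.392101 rev/s
rpm = 60·n = 1943.526048

rpm = 1943.53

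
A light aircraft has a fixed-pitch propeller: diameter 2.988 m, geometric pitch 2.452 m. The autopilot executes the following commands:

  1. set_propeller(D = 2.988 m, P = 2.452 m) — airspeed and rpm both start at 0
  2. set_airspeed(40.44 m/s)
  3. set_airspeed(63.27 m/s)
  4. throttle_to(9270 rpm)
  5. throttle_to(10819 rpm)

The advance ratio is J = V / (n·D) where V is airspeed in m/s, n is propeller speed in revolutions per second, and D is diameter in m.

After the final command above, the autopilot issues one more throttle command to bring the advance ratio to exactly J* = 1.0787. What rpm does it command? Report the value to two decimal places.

set_propeller: D = 2.988 m, P = 2.452 m (p = P/D = 0.820616); state ← (V=0, rpm=0)
set_airspeed(40.44): V ← 40.44 m/s
set_airspeed(63.27): V ← 63.27 m/s
throttle_to(9270): rpm ← 9270
throttle_to(10819): rpm ← 10819
final state: V = 63.27 m/s, rpm = 10819 → n = rpm/60 = 180.316667 rev/s
target J* = 1.0787; solve J* = V/(n·D) for n: n = V/(J*·D) = 63.27/(1.0787 × 2.988) = 19.629831 rev/s
rpm = 60·n = 1177.789865

rpm = 1177.79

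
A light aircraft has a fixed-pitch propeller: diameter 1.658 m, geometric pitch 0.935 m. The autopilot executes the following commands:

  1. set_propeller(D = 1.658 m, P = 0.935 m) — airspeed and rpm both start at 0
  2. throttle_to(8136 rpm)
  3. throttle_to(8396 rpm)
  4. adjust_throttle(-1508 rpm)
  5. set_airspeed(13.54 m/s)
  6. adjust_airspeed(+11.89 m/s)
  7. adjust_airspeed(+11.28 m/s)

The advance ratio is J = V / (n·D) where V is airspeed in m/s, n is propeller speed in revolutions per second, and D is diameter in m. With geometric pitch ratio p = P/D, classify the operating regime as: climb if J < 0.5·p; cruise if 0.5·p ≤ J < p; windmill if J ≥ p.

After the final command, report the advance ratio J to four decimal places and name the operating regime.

set_propeller: D = 1.658 m, P = 0.935 m (p = P/D = 0.563932); state ← (V=0, rpm=0)
throttle_to(8136): rpm ← 8136
throttle_to(8396): rpm ← 8396
adjust_throttle(-1508): rpm ← 8396 -1508 = 6888
set_airspeed(13.54): V ← 13.54 m/s
adjust_airspeed(+11.89): V ← 13.54 +11.89 = 25.43 m/s
adjust_airspeed(+11.28): V ← 25.43 +11.28 = 36.71 m/s
final state: V = 36.71 m/s, rpm = 6888 → n = rpm/60 = 114.800000 rev/s
J = V / (n·D) = 36.71 / (114.800000 × 1.658) = 0.192867
regime bands: climb J<0.2820 | cruise [0.2820, 0.5639) | windmill J≥0.5639
J = 0.1929 → climb

J = 0.1929, regime = climb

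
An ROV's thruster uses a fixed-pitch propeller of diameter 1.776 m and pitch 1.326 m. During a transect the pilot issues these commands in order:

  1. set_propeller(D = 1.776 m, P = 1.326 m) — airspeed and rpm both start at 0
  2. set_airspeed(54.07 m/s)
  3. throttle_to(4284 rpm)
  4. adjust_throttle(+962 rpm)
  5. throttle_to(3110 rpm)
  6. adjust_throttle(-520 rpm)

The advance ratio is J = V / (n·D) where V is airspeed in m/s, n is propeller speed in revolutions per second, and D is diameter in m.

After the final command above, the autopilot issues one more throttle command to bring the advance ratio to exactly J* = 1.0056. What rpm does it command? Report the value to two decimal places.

rpm = 1816.52

set_propeller: D = 1.776 m, P = 1.326 m (p = P/D = 0.746622); state ← (V=0, rpm=0)
set_airspeed(54.07): V ← 54.07 m/s
throttle_to(4284): rpm ← 4284
adjust_throttle(+962): rpm ← 4284 +962 = 5246
throttle_to(3110): rpm ← 3110
adjust_throttle(-520): rpm ← 3110 -520 = 2590
final state: V = 54.07 m/s, rpm = 2590 → n = rpm/60 = 43.166667 rev/s
target J* = 1.0056; solve J* = V/(n·D) for n: n = V/(J*·D) = 54.07/(1.0056 × 1.776) = 30.275278 rev/s
rpm = 60·n = 1816.516696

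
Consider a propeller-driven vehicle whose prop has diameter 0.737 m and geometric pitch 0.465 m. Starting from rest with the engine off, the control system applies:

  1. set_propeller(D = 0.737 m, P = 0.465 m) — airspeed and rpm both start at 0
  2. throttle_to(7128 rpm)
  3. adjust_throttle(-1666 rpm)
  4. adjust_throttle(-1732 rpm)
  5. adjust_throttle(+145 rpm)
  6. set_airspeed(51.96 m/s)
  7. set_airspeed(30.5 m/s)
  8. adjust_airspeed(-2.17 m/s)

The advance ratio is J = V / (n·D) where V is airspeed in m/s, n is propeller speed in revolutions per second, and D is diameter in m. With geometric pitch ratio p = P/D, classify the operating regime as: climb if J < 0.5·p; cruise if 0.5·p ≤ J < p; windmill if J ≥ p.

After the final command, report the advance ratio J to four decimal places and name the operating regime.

set_propeller: D = 0.737 m, P = 0.465 m (p = P/D = 0.630936); state ← (V=0, rpm=0)
throttle_to(7128): rpm ← 7128
adjust_throttle(-1666): rpm ← 7128 -1666 = 5462
adjust_throttle(-1732): rpm ← 5462 -1732 = 3730
adjust_throttle(+145): rpm ← 3730 +145 = 3875
set_airspeed(51.96): V ← 51.96 m/s
set_airspeed(30.5): V ← 30.5 m/s
adjust_airspeed(-2.17): V ← 30.5 -2.17 = 28.33 m/s
final state: V = 28.33 m/s, rpm = 3875 → n = rpm/60 = 64.583333 rev/s
J = V / (n·D) = 28.33 / (64.583333 × 0.737) = 0.595194
regime bands: climb J<0.3155 | cruise [0.3155, 0.6309) | windmill J≥0.6309
J = 0.5952 → cruise

J = 0.5952, regime = cruise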